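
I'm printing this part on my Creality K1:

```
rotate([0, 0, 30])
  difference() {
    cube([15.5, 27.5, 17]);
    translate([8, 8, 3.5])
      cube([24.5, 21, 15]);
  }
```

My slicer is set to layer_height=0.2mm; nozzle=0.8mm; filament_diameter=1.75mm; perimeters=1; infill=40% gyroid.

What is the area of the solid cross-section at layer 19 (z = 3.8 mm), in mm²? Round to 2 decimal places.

280.00 mm²

At z = 3.8 mm: the 15.5×27.5 cube contributes its full rectangle (area 426.25 mm²); the 24.5×21 cube at (8, 8) contributes its full rectangle (area 514.50 mm²); After the difference (first − rest): starting from the 15.5×27.5 cube (426.25 mm²), the 24.5×21 cube at (8, 8) partially overlaps it — only the 146.25 mm² overlap (of its 514.50 mm²) is removed, clipping the outline — area = 280.00 mm²; (whole slice rotated 30° about Z — lengths, areas and connectivity unchanged). Overall, the cross-section is a single solid region. Net area = 280.00 mm².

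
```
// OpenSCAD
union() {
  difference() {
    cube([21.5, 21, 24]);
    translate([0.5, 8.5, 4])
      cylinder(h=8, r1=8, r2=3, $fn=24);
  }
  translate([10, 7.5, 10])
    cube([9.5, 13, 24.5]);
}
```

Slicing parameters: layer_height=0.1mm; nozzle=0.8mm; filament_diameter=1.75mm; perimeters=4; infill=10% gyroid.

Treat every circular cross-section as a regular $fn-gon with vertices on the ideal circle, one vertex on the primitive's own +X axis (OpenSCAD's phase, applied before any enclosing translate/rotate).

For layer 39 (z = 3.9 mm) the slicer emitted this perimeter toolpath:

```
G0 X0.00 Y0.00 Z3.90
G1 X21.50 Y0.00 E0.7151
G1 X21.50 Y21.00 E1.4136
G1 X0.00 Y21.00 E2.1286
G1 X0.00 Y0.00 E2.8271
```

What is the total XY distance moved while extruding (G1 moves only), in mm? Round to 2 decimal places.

85.00 mm

Sum the Euclidean lengths of each G1 segment: total = 85.00 mm.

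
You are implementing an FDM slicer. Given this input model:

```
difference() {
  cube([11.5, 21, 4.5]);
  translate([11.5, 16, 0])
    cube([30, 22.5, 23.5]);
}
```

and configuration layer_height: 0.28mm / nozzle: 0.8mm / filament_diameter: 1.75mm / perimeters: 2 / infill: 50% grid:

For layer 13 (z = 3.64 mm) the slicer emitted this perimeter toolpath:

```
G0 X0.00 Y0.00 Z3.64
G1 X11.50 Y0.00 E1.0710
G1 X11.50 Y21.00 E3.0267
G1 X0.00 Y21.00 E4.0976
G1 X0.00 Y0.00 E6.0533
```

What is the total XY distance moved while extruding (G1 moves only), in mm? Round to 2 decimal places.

Sum the Euclidean lengths of each G1 segment: total = 65.00 mm.

65.00 mm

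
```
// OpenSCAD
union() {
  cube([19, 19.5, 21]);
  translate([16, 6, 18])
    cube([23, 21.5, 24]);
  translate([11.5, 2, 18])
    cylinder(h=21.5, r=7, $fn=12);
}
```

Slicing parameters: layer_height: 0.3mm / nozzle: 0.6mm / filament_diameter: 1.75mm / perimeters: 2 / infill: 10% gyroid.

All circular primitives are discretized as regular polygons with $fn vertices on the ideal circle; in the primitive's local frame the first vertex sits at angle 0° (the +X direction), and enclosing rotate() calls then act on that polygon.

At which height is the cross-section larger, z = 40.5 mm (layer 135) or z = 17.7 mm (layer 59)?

Layer 135 (z = 40.5): the cube is absent (z outside [0, 21]); the cube at (16, 6) (footprint 23×21.5) is included at this height (area 494.50 mm²); the cylinder at (11.5, 2) is absent (z outside [18, 39.5]); Combining (union): only the 23×21.5 cube at (16, 6) is present, so the union is just that shape — area = 494.50 mm². So its area = 494.50 mm². Layer 59 (z = 17.7): the cube (footprint 19×19.5) is included at this height (area 370.50 mm²); the cube at (16, 6) is absent (z outside [18, 42]); the cylinder at (11.5, 2) is not intersected at this z (z outside [18, 39.5]); Taking the union: only the 19×19.5 cube is present, so the union is just that shape — area = 370.50 mm². So its area = 370.50 mm². Layer 135 is larger (494.50 vs 370.50 mm²).

layer 135 (z = 40.5 mm)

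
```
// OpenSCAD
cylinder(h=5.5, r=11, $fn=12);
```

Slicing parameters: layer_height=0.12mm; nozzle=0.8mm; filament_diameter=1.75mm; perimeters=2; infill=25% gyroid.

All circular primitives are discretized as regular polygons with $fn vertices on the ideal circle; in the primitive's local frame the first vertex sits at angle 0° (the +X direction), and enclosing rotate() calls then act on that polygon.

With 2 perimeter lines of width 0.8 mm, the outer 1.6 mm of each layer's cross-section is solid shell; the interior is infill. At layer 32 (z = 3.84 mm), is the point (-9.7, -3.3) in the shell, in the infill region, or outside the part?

At z = 3.84 mm: the r=11 cylinder gives a regular 12-gon of circumradius 11 (constant along its height). Overall, the cross-section is a single solid region. The nearest boundary edge runs (-11.00, 0.00)→(-9.53, -5.50); distance from the point to it = 0.40 mm. The point is inside the cross-section, 0.40 mm from the nearest boundary — within the 1.6 mm shell band (2 × 0.8).

shell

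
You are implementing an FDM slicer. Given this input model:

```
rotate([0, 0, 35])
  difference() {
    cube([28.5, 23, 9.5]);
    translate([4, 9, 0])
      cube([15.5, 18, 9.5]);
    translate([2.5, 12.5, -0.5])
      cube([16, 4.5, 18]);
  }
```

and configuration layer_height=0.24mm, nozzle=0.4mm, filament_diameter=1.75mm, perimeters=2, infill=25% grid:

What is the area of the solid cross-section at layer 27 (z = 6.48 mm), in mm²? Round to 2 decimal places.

At z = 6.48 mm: the cube (footprint 28.5×23) is included at this height (area 655.50 mm²); the 15.5×18 cube at (4, 9) contributes its full rectangle (area 279.00 mm²); the cube at (2.5, 12.5) is present — its section is the full 16×4.5 rectangle (area 72.00 mm²); Taking the first minus the rest: starting from the 28.5×23 cube (655.50 mm²), the 15.5×18 cube at (4, 9) partially overlaps it — only the 217.00 mm² overlap (of its 279.00 mm²) is removed, clipping the outline; the 16×4.5 cube at (2.5, 12.5) partially overlaps it — only the 6.75 mm² overlap (of its 72.00 mm²) is removed, clipping the outline — area = 431.75 mm²; (rotated 35° about Z; rotation is an isometry so areas/perimeters/island counts are preserved). Overall, the cross-section is a single solid region. Net area = 431.75 mm².

431.75 mm²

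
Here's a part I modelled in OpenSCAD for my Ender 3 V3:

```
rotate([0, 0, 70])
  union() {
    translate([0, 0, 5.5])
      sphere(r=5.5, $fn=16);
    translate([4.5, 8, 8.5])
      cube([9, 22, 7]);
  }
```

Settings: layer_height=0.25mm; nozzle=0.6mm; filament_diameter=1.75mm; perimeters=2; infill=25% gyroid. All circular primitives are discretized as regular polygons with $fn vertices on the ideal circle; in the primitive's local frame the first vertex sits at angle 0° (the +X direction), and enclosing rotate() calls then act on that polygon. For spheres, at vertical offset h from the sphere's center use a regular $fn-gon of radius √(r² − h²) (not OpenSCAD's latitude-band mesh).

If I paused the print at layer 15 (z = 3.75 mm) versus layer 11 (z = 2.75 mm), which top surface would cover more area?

Layer 15 (z = 3.75): the r=5.5 sphere slices to a regular 16-gon of circumradius 5.214 (√(r²−h²) with h=1.75 from center) (area = (16/2)·5.214²·sin(360°/16) = 83.23 mm²); the cube at (4.5, 8) is absent (z outside [8.5, 15.5]); Taking the union: only the r=5.5 sphere is present, so the union is just that shape — area = 83.23 mm²; (rotated 70° about Z; rotation is an isometry so areas/perimeters/island counts are preserved). So its area = 83.23 mm². Layer 11 (z = 2.75): the r=5.5 sphere slices to a regular 16-gon of circumradius 4.763 (√(r²−h²) with h=2.75 from center) (area = (16/2)·4.763²·sin(360°/16) = 69.46 mm²); the cube at (4.5, 8) is absent (z outside [8.5, 15.5]); Merging all regions: only the r=5.5 sphere is present, so the union is just that shape — area = 69.46 mm²; (whole slice rotated 70° about Z — lengths, areas and connectivity unchanged). So its area = 69.46 mm². Layer 15 is larger (83.23 vs 69.46 mm²).

layer 15 (z = 3.75 mm)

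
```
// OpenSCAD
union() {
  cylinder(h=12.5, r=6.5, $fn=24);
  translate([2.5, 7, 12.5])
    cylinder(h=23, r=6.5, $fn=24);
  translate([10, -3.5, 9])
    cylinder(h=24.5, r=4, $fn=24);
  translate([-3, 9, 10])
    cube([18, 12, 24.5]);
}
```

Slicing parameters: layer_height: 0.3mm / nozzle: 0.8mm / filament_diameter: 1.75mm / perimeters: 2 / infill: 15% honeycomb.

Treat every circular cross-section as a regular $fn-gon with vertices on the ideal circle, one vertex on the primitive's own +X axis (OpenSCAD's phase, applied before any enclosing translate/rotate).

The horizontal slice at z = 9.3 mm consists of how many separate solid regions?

2

At z = 9.3 mm: the r=6.5 cylinder contributes a regular 24-gon of circumradius 6.5; the cylinder at (2.5, 7) is absent (z outside [12.5, 35.5]); the r=4 cylinder at (10, -3.5) gives a regular 24-gon of circumradius 4 (constant along its height); the cube at (-3, 9) is not intersected at this z (z outside [10, 34.5]); Combining (union): the 2 present regions are separate (no shared area or edge), so areas and boundary lengths simply add and each stays a separate island — 2 connected regions. The result has 2 disconnected regions.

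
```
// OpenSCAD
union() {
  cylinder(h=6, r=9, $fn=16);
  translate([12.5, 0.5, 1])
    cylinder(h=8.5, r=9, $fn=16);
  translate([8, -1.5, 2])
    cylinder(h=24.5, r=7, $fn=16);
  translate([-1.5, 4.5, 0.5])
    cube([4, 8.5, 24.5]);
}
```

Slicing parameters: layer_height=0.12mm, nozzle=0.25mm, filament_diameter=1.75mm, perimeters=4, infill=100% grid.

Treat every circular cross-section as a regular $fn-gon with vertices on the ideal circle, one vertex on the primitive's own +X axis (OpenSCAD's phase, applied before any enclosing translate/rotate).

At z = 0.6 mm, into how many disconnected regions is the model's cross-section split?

1

At z = 0.6 mm: the r=9 cylinder gives a regular 16-gon of circumradius 9 (constant along its height); the cylinder at (12.5, 0.5) is absent (z outside [1, 9.5]); the cylinder at (8, -1.5) does not reach this height (z outside [2, 26.5]); the cube at (-1.5, 4.5) (footprint 4×8.5) is included at this height; Combining (union): the regions partially overlap (shared area 17.15 mm²), so overlapping operands fuse into one piece — 1 connected region. The result has 1 disconnected region.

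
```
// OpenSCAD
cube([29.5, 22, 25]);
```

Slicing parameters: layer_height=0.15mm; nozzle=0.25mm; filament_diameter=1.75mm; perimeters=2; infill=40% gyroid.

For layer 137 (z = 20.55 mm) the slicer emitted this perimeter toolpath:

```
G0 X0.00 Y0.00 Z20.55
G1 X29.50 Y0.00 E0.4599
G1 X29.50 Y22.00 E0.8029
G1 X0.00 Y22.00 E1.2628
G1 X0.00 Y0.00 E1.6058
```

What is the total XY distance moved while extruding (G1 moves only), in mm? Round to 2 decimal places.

Sum the Euclidean lengths of each G1 segment: total = 103.00 mm.

103.00 mm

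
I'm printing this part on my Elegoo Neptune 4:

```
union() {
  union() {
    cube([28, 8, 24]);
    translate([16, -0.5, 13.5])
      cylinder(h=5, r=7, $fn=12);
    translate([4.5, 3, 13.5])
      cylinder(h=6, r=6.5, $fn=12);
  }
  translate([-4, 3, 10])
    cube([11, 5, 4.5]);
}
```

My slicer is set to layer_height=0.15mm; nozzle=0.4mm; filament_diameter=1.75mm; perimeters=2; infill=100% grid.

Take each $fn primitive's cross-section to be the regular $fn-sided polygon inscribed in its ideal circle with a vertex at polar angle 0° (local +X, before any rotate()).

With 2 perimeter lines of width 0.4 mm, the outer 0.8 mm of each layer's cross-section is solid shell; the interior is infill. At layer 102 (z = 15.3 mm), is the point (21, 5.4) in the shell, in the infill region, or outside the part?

At z = 15.3 mm: the cube is present — its section is the full 28×8 rectangle; the cylinder at (16, -0.5): section is a regular 12-gon, circumradius r=7; the cylinder at (4.5, 3): section is a regular 12-gon, circumradius r=6.5; Taking the union: the regions partially overlap (shared area 149.51 mm²), so overlapping operands fuse into one piece — 1 connected region; the cube at (-4, 3) is absent (z outside [10, 14.5]); Taking the union: only that combined region is present, so the union is just that shape — 1 connected region. Overall, the cross-section is a single solid region. The nearest boundary edge runs (8.38, 8.00)→(28.00, 8.00); distance from the point to it = 2.60 mm. The point is inside the cross-section and 2.60 mm from the nearest boundary — more than the 0.8 mm shell width (2 × 0.4), so it's in the infill interior.

infill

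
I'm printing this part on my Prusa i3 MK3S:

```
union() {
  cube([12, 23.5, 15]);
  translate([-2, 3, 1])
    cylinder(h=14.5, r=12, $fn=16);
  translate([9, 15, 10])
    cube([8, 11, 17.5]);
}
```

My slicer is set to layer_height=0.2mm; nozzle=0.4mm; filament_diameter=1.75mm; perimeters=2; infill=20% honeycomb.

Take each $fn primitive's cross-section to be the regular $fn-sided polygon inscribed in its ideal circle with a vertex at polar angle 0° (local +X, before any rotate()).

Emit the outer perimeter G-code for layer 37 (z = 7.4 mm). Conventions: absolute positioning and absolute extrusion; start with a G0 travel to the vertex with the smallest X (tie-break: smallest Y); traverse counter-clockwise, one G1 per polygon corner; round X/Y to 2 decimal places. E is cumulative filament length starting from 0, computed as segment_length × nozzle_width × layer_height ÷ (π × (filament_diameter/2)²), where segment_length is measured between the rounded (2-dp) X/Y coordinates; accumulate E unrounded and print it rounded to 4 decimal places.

G0 X-14.00 Y3.00 Z7.40
G1 X-13.09 Y-1.59 E0.1556
G1 X-10.49 Y-5.49 E0.3115
G1 X-6.59 Y-8.09 E0.4674
G1 X-2.00 Y-9.00 E0.6231
G1 X2.59 Y-8.09 E0.7787
G1 X6.49 Y-5.49 E0.9346
G1 X9.09 Y-1.59 E1.0905
G1 X9.40 Y0.00 E1.1444
G1 X12.00 Y0.00 E1.2309
G1 X12.00 Y23.50 E2.0125
G1 X0.00 Y23.50 E2.4116
G1 X0.00 Y14.60 E2.7076
G1 X-2.00 Y15.00 E2.7754
G1 X-6.59 Y14.09 E2.9311
G1 X-10.49 Y11.49 E3.0870
G1 X-13.09 Y7.59 E3.2429
G1 X-14.00 Y3.00 E3.3985

At z = 7.4 mm: the 12×23.5 cube contributes its full rectangle; the r=12 cylinder at (-2, 3) contributes a regular 16-gon of circumradius 12; the cube at (9, 15) is absent (z outside [10, 27.5]); Taking the union: the regions partially overlap (shared area 115.72 mm²), so overlapping operands fuse into one piece — 1 connected region. The outline is a single polygon with 17 vertices. Extrusion per mm of travel: 0.4 × 0.2 / (π × 0.875²) = 0.033260. Accumulating E over each segment gives final E = 3.3985.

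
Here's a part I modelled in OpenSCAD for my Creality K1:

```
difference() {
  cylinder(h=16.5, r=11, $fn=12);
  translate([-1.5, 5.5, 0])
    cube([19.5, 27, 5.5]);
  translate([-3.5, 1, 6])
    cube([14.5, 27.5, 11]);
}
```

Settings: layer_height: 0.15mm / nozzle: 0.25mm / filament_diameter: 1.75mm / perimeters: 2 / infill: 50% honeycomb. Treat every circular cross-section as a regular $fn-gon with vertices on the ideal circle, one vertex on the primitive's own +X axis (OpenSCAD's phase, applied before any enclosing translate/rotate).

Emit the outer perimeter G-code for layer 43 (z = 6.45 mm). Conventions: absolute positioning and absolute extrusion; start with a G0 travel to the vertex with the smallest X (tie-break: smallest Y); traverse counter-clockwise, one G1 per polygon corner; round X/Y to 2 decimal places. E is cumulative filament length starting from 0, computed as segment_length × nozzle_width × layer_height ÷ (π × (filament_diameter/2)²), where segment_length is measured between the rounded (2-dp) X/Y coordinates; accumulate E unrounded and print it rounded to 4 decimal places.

G0 X-11.00 Y0.00 Z6.45
G1 X-9.53 Y-5.50 E0.0888
G1 X-5.50 Y-9.53 E0.1776
G1 X0.00 Y-11.00 E0.2664
G1 X5.50 Y-9.53 E0.3551
G1 X9.53 Y-5.50 E0.4440
G1 X11.00 Y0.00 E0.5327
G1 X10.73 Y1.00 E0.5489
G1 X-3.50 Y1.00 E0.7708
G1 X-3.50 Y10.06 E0.9120
G1 X-5.50 Y9.53 E0.9443
G1 X-9.53 Y5.50 E1.0331
G1 X-11.00 Y0.00 E1.1219

At z = 6.45 mm: the r=11 cylinder contributes a regular 12-gon of circumradius 11; the cube at (-1.5, 5.5) is absent (z outside [0, 5.5]); the 14.5×27.5 cube at (-3.5, 1) contributes its full rectangle; Taking the first minus the rest: starting from the r=11 cylinder, the 14.5×27.5 cube at (-3.5, 1) partially overlaps it — only the 113.24 mm² overlap (of its 398.75 mm²) is removed, clipping the outline — 1 connected region. The outline is a single polygon with 12 vertices. Extrusion per mm of travel: 0.25 × 0.15 / (π × 0.875²) = 0.015591. Accumulating E over each segment gives final E = 1.1219.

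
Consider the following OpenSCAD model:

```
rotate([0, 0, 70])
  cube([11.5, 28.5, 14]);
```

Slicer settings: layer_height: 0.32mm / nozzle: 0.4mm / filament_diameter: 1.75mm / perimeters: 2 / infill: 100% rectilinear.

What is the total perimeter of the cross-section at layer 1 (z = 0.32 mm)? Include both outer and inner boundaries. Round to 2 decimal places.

At z = 0.32 mm: the cube (footprint 11.5×28.5) is included at this height (perimeter 80.00 mm); (rotated 70° about Z; rotation is an isometry so areas/perimeters/island counts are preserved). Overall, the cross-section is a single solid region. Total boundary length (outer) = 80.00 mm.

80.00 mm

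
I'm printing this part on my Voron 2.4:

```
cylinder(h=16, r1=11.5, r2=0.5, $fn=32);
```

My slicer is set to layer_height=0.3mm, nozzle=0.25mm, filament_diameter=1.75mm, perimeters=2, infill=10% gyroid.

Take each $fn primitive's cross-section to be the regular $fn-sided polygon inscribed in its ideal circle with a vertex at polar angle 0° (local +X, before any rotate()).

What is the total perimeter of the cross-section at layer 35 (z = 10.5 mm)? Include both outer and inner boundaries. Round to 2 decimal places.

At z = 10.5 mm: the cone (r1=11.5→r2=0.5) has section circumradius 4.281 here — a regular 32-gon (perimeter = 2·32·4.281·sin(180°/32) = 26.86 mm). Overall, the cross-section is a single solid region. Total boundary length (outer) = 26.86 mm.

26.86 mm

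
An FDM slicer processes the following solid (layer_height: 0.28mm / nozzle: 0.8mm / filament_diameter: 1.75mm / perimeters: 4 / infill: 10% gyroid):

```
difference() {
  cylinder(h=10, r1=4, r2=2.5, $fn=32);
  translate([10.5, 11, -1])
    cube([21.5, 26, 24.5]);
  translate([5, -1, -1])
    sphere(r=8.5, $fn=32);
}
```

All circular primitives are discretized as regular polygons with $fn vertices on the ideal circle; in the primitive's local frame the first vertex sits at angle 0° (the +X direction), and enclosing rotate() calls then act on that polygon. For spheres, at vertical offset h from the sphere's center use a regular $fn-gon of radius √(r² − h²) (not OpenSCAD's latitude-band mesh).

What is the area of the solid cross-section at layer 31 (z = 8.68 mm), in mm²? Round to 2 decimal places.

At z = 8.68 mm: the cone (r1=4→r2=2.5) has section circumradius 2.698 here — a regular 32-gon (area = (32/2)·2.698²·sin(360°/32) = 22.72 mm²); the 21.5×26 cube at (10.5, 11) contributes its full rectangle (area 559.00 mm²); the sphere at (5, -1) is not intersected at this z (|z−center|=9.680 > r=8.5); Subtracting the remaining from the first: starting from the cone (22.72 mm²), the 21.5×26 cube at (10.5, 11) misses the remaining region (no effect) — area = 22.72 mm². Overall, the cross-section is a single solid region. Net area = 22.72 mm².

22.72 mm²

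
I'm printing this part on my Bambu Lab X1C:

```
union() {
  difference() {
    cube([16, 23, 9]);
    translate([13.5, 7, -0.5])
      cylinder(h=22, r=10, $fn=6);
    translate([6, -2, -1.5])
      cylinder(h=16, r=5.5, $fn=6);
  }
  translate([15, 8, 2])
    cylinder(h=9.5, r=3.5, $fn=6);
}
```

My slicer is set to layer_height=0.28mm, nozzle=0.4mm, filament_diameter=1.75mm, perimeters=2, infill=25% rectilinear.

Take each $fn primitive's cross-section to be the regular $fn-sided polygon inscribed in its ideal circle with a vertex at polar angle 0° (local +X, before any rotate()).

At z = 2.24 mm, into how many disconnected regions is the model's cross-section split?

2

At z = 2.24 mm: the cube (footprint 16×23) is included at this height; the r=10 cylinder at (13.5, 7) gives a regular 6-gon of circumradius 10 (constant along its height); the r=5.5 cylinder at (6, -2) contributes a regular 6-gon of circumradius 5.5; Taking the first minus the rest: starting from the 16×23 cube, the r=10 cylinder at (13.5, 7) partially overlaps it — only the 159.96 mm² overlap (of its 259.81 mm²) is removed, clipping the outline; the r=5.5 cylinder at (6, -2) partially overlaps it — only the 11.86 mm² overlap (of its 78.59 mm²) is removed, clipping the outline — 1 connected region; the r=3.5 cylinder at (15, 8) contributes a regular 6-gon of circumradius 3.5; Taking the union: the 2 present regions are separate (no shared area or edge), so areas and boundary lengths simply add and each stays a separate island — 2 connected regions. The result has 2 disconnected regions.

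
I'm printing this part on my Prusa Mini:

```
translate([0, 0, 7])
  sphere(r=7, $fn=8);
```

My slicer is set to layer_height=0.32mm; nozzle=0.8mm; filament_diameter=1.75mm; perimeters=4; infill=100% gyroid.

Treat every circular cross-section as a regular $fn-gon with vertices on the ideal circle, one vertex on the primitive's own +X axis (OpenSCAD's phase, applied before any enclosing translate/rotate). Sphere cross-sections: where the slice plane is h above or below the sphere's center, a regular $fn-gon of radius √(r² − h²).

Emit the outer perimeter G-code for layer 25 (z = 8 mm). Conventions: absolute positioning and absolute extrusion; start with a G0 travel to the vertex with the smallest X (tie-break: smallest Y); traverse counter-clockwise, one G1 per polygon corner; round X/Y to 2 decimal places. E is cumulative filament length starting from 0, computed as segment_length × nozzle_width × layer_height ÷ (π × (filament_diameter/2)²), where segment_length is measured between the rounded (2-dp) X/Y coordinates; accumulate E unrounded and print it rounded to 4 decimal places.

At z = 8 mm: the r=7 sphere slices to a regular 8-gon of circumradius 6.928 (√(r²−h²) with h=1 from center). The outline is a single polygon with 8 vertices. Extrusion per mm of travel: 0.8 × 0.32 / (π × 0.875²) = 0.106432. Accumulating E over each segment gives final E = 4.5160.

G0 X-6.93 Y0.00 Z8.00
G1 X-4.90 Y-4.90 E0.5645
G1 X0.00 Y-6.93 E1.1290
G1 X4.90 Y-4.90 E1.6935
G1 X6.93 Y0.00 E2.2580
G1 X4.90 Y4.90 E2.8225
G1 X0.00 Y6.93 E3.3870
G1 X-4.90 Y4.90 E3.9515
G1 X-6.93 Y0.00 E4.5160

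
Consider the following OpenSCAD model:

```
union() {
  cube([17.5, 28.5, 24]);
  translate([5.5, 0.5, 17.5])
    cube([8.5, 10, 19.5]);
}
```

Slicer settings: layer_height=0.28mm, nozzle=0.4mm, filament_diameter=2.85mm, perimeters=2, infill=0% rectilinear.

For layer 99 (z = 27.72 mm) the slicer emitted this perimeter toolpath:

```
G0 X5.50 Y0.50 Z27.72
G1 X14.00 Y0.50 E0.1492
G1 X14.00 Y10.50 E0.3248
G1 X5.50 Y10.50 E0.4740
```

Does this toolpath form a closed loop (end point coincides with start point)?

Start point (G0): (5.50, 0.50). End point (last G1): the path does not return to the start — open.

no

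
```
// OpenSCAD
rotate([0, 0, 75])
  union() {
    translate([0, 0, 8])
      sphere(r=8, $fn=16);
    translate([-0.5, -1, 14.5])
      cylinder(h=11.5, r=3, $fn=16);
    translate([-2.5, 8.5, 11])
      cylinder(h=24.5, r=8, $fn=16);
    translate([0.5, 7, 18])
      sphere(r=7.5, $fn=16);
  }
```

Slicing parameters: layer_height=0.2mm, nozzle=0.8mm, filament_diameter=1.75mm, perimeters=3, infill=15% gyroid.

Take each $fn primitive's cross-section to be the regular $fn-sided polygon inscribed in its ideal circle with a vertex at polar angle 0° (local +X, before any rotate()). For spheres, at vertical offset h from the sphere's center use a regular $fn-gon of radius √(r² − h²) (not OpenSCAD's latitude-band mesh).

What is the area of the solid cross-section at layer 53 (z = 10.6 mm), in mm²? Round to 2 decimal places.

176.51 mm²

At z = 10.6 mm: the r=8 sphere contributes a regular 16-gon of circumradius √(8²−2.6²) = 7.566 (area = (16/2)·7.566²·sin(360°/16) = 175.24 mm²); the cylinder at (-0.5, -1) is absent (z outside [14.5, 26]); the cylinder at (-2.5, 8.5) does not reach this height (z outside [11, 35.5]); the r=7.5 sphere at (0.5, 7) contributes a regular 16-gon of circumradius √(7.5²−7.4²) = 1.221 (area = (16/2)·1.221²·sin(360°/16) = 4.56 mm²); Combining (union): the regions partially overlap — summed areas 179.80 mm² minus the doubly-counted overlap 3.29 mm² gives 176.51 mm² — area = 176.51 mm²; (whole slice rotated 75° about Z — lengths, areas and connectivity unchanged). Overall, the cross-section is a single solid region. Net area = 176.51 mm².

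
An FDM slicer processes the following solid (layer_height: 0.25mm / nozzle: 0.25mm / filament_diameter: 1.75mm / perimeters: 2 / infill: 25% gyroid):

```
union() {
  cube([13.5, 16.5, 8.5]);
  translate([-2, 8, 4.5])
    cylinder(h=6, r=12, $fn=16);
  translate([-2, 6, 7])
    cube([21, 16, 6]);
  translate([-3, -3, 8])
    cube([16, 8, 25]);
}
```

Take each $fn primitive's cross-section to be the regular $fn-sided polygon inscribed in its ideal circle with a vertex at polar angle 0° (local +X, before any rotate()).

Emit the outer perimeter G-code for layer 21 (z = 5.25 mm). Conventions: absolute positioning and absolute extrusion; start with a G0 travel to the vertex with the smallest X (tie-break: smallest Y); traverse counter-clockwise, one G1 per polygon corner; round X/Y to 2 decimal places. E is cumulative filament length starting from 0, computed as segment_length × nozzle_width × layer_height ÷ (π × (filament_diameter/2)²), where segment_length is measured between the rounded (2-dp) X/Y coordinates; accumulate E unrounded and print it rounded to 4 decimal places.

G0 X-14.00 Y8.00 Z5.25
G1 X-13.09 Y3.41 E0.1216
G1 X-10.49 Y-0.49 E0.2434
G1 X-6.59 Y-3.09 E0.3652
G1 X-2.00 Y-4.00 E0.4868
G1 X2.59 Y-3.09 E0.6084
G1 X6.49 Y-0.49 E0.7302
G1 X6.81 Y0.00 E0.7454
G1 X13.50 Y0.00 E0.9192
G1 X13.50 Y16.50 E1.3479
G1 X6.46 Y16.50 E1.5309
G1 X2.59 Y19.09 E1.6519
G1 X-2.00 Y20.00 E1.7735
G1 X-6.59 Y19.09 E1.8951
G1 X-10.49 Y16.49 E2.0169
G1 X-13.09 Y12.59 E2.1386
G1 X-14.00 Y8.00 E2.2602

At z = 5.25 mm: the cube is present — its section is the full 13.5×16.5 rectangle; the r=12 cylinder at (-2, 8) contributes a regular 16-gon of circumradius 12; the cube at (-2, 6) is absent (z outside [7, 13]); the cube at (-3, -3) is not intersected at this z (z outside [8, 33]); Merging all regions: the regions partially overlap (shared area 145.14 mm²), so overlapping operands fuse into one piece — 1 connected region. The outline is a single polygon with 16 vertices. Extrusion per mm of travel: 0.25 × 0.25 / (π × 0.875²) = 0.025984. Accumulating E over each segment gives final E = 2.2602.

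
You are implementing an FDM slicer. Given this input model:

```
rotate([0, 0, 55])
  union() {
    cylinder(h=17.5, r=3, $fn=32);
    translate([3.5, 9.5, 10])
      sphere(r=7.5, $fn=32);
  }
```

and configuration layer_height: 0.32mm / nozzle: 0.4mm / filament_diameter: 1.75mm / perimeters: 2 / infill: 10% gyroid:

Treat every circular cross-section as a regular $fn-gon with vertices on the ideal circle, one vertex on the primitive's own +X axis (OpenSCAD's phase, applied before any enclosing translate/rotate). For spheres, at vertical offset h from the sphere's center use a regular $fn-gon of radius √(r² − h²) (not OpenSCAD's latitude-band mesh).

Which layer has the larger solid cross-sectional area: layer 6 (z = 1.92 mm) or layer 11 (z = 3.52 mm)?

layer 11 (z = 3.52 mm)

Layer 6 (z = 1.92): the cylinder: section is a regular 32-gon, circumradius r=3 (area = (32/2)·3.000²·sin(360°/32) = 28.09 mm²); the sphere at (3.5, 9.5) is not intersected at this z (|z−center|=8.080 > r=7.5); Merging all regions: only the r=3 cylinder is present, so the union is just that shape — area = 28.09 mm²; (whole slice rotated 55° about Z — lengths, areas and connectivity unchanged). So its area = 28.09 mm². Layer 11 (z = 3.52): the r=3 cylinder gives a regular 32-gon of circumradius 3 (constant along its height) (area = (32/2)·3.000²·sin(360°/32) = 28.09 mm²); the r=7.5 sphere at (3.5, 9.5) contributes a regular 32-gon of circumradius √(7.5²−6.48²) = 3.776 (area = (32/2)·3.776²·sin(360°/32) = 44.51 mm²); Merging all regions: the 2 present regions are separate (no shared area or edge), so areas and boundary lengths simply add and each stays a separate island — area = 72.60 mm²; (rotated 55° about Z; rotation is an isometry so areas/perimeters/island counts are preserved). So its area = 72.60 mm². Layer 11 is larger (72.60 vs 28.09 mm²).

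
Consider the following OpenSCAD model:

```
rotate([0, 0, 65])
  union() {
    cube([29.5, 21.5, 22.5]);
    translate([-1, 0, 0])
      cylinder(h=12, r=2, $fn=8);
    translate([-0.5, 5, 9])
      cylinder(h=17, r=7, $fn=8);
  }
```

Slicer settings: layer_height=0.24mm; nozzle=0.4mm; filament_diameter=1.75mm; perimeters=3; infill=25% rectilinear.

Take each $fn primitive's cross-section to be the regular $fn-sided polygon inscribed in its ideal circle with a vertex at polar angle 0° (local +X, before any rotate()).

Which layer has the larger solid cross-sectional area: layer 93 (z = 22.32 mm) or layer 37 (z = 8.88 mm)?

Layer 93 (z = 22.32): the cube is present — its section is the full 29.5×21.5 rectangle (area 634.25 mm²); the cylinder at (-1, 0) does not reach this height (z outside [0, 12]); the cylinder at (-0.5, 5): section is a regular 8-gon, circumradius r=7 (area = (8/2)·7.000²·sin(360°/8) = 138.59 mm²); Combining (union): the regions partially overlap — summed areas 772.84 mm² minus the doubly-counted overlap 58.52 mm² gives 714.32 mm² — area = 714.32 mm²; (whole slice rotated 65° about Z — lengths, areas and connectivity unchanged). So its area = 714.32 mm². Layer 37 (z = 8.88): the 29.5×21.5 cube contributes its full rectangle (area 634.25 mm²); the r=2 cylinder at (-1, 0) gives a regular 8-gon of circumradius 2 (constant along its height) (area = (8/2)·2.000²·sin(360°/8) = 11.31 mm²); the cylinder at (-0.5, 5) is absent (z outside [9, 26]); Merging all regions: the regions partially overlap — summed areas 645.56 mm² minus the doubly-counted overlap 1.04 mm² gives 644.53 mm² — area = 644.53 mm²; (whole slice rotated 65° about Z — lengths, areas and connectivity unchanged). So its area = 644.53 mm². Layer 93 is larger (714.32 vs 644.53 mm²).

layer 93 (z = 22.32 mm)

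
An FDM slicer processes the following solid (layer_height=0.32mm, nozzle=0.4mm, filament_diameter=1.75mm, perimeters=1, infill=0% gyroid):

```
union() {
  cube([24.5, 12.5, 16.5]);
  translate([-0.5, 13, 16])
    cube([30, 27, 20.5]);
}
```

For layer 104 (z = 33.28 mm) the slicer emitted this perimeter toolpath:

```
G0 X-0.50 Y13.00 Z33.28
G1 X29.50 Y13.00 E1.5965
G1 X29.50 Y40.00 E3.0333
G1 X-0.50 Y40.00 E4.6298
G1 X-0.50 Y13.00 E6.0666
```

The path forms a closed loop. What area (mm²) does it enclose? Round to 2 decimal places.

Apply the shoelace formula to the sequence of (X, Y) vertices; enclosed area = 810.00 mm².

810.00 mm²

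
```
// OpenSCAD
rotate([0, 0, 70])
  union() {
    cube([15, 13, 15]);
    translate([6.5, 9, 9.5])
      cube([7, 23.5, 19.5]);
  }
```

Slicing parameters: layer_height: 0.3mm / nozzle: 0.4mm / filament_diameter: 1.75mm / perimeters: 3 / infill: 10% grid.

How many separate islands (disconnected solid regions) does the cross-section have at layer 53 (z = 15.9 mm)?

1

At z = 15.9 mm: the cube is absent (z outside [0, 15]); the cube at (6.5, 9) is present — its section is the full 7×23.5 rectangle; Merging all regions: only the 7×23.5 cube at (6.5, 9) is present, so the union is just that shape — 1 connected region; (whole slice rotated 70° about Z — lengths, areas and connectivity unchanged). Overall, the cross-section is a single solid region. Island count = 1.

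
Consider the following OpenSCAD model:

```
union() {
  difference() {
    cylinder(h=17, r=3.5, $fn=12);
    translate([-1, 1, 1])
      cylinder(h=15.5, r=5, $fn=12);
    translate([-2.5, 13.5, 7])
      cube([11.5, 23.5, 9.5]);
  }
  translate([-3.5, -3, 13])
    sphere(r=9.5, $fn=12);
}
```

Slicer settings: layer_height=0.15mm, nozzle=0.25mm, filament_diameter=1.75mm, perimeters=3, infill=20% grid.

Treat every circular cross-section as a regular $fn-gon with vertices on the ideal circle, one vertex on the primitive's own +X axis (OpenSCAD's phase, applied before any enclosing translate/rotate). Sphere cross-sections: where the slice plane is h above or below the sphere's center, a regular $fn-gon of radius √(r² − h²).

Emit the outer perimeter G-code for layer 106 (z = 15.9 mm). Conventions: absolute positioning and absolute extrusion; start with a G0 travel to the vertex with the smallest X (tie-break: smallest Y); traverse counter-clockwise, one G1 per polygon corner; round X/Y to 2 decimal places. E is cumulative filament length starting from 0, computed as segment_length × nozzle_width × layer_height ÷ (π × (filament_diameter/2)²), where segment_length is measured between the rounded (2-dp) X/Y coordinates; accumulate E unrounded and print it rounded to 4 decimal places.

At z = 15.9 mm: the cylinder: section is a regular 12-gon, circumradius r=3.5; the r=5 cylinder at (-1, 1) contributes a regular 12-gon of circumradius 5; the 11.5×23.5 cube at (-2.5, 13.5) contributes its full rectangle; Subtracting the remaining from the first: starting from the r=3.5 cylinder, the r=5 cylinder at (-1, 1) covers all of what remains (removes everything); the 11.5×23.5 cube at (-2.5, 13.5) misses the remaining region (no effect) — nothing remains; the sphere at (-3.5, -3): section is a regular 12-gon, circumradius = √(r²−h²) = √(9.5²−2.9²) = 9.047; Taking the union: only the r=9.5 sphere at (-3.5, -3) is present, so the union is just that shape — 1 connected region. The outline is a single polygon with 12 vertices. Extrusion per mm of travel: 0.25 × 0.15 / (π × 0.875²) = 0.015591. Accumulating E over each segment gives final E = 0.8759.

G0 X-12.55 Y-3.00 Z15.90
G1 X-11.33 Y-7.52 E0.0730
G1 X-8.02 Y-10.83 E0.1460
G1 X-3.50 Y-12.05 E0.2190
G1 X1.02 Y-10.83 E0.2920
G1 X4.33 Y-7.52 E0.3649
G1 X5.55 Y-3.00 E0.4379
G1 X4.33 Y1.52 E0.5109
G1 X1.02 Y4.83 E0.5839
G1 X-3.50 Y6.05 E0.6569
G1 X-8.02 Y4.83 E0.7299
G1 X-11.33 Y1.52 E0.8029
G1 X-12.55 Y-3.00 E0.8759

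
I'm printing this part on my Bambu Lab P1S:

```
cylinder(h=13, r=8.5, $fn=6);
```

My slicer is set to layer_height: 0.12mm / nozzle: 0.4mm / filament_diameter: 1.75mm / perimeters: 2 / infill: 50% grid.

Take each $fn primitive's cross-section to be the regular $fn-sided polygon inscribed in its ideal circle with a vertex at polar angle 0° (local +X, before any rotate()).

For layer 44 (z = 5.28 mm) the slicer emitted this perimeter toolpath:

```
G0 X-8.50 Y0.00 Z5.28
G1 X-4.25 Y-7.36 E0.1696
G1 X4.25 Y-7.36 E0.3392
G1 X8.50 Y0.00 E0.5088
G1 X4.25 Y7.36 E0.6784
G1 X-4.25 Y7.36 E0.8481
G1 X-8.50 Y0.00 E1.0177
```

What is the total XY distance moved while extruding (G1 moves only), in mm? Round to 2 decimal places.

Sum the Euclidean lengths of each G1 segment: total = 51.00 mm.

51.00 mm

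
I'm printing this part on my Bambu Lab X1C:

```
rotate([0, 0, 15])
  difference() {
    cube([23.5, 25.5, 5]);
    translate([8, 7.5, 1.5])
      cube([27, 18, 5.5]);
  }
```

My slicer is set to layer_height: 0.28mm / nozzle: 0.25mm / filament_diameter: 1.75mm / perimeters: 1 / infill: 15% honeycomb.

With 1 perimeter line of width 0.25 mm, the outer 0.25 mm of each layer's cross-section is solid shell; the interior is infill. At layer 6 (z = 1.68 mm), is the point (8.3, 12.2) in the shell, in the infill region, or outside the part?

outside

At z = 1.68 mm: the cube (footprint 23.5×25.5) is included at this height; the cube at (8, 7.5) (footprint 27×18) is included at this height; After the difference (first − rest): starting from the 23.5×25.5 cube, the 27×18 cube at (8, 7.5) partially overlaps it — only the 279.00 mm² overlap (of its 486.00 mm²) is removed, clipping the outline — 1 connected region; (whole slice rotated 15° about Z — lengths, areas and connectivity unchanged). Overall, the cross-section is a single solid region. Undo the 15° rotation: the query point maps to (11.175, 9.636) in the un-rotated model frame. The nearest boundary edge runs (8.00, 7.50)→(23.50, 7.50); distance from the point to it = 2.14 mm. The point is not inside any of the regions above, so it lies outside the cross-section (2.14 mm from the nearest boundary).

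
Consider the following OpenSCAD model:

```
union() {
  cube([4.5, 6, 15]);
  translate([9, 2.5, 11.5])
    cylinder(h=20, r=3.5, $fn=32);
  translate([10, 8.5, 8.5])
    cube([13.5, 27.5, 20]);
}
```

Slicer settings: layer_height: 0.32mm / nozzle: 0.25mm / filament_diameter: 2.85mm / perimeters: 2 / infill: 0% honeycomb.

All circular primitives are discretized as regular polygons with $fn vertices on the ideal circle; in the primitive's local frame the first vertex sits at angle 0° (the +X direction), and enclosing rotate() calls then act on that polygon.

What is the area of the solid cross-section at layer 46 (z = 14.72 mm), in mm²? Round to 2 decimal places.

436.49 mm²

At z = 14.72 mm: the 4.5×6 cube contributes its full rectangle (area 27.00 mm²); the r=3.5 cylinder at (9, 2.5) gives a regular 32-gon of circumradius 3.5 (constant along its height) (area = (32/2)·3.500²·sin(360°/32) = 38.24 mm²); the 13.5×27.5 cube at (10, 8.5) contributes its full rectangle (area 371.25 mm²); Merging all regions: the 3 present regions are separate (no shared area or edge), so areas and boundary lengths simply add and each stays a separate island — area = 436.49 mm². Overall, the cross-section has 3 separate islands. Net area = 436.49 mm².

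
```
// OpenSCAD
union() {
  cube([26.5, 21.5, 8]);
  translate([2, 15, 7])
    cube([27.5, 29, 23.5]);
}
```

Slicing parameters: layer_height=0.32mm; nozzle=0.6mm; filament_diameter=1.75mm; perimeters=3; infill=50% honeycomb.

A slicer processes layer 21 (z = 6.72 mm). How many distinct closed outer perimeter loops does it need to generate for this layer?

At z = 6.72 mm: the 26.5×21.5 cube contributes its full rectangle; the cube at (2, 15) is absent (z outside [7, 30.5]); Taking the union: only the 26.5×21.5 cube is present, so the union is just that shape — 1 connected region. The result has 1 disconnected region.

1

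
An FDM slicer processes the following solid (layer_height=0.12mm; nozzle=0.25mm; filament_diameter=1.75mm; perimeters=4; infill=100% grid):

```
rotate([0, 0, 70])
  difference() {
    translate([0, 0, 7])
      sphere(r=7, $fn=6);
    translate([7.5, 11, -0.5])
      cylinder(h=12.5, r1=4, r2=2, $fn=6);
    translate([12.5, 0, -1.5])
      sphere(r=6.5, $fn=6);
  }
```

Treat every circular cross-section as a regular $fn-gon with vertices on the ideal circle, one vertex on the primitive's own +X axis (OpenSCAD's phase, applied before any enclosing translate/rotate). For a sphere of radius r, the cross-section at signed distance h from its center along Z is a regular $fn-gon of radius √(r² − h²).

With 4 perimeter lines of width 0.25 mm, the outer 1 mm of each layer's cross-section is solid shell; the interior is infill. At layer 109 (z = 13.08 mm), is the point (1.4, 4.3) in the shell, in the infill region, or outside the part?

At z = 13.08 mm: the r=7 sphere slices to a regular 6-gon of circumradius 3.469 (√(r²−h²) with h=6.08 from center); the cone at (7.5, 11) is not intersected at this z (z outside [-0.5, 12]); the sphere at (12.5, 0) does not reach this height (|z−center|=14.580 > r=6.5); After the difference (first − rest): none of the subtracted shapes is present at this height, so the r=7 sphere is unchanged — 1 connected region; (rotated 70° about Z; rotation is an isometry so areas/perimeters/island counts are preserved). Overall, the cross-section is a single solid region. Undo the 70° rotation: the query point maps to (4.520, 0.155) in the un-rotated model frame. The nearest boundary edge runs (3.47, 0.00)→(1.73, 3.00); distance from the point to it = 1.06 mm. The point is not inside any of the regions above, so it lies outside the cross-section (1.06 mm from the nearest boundary).

outside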